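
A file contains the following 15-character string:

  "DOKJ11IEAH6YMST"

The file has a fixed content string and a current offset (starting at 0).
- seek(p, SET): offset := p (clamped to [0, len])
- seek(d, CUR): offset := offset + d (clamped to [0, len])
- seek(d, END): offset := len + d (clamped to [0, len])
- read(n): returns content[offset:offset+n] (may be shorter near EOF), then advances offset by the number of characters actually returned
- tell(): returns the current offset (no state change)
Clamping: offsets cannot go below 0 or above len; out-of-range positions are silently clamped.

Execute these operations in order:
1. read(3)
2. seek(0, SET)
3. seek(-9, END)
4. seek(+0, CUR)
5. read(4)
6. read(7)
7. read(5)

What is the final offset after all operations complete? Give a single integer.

After 1 (read(3)): returned 'DOK', offset=3
After 2 (seek(0, SET)): offset=0
After 3 (seek(-9, END)): offset=6
After 4 (seek(+0, CUR)): offset=6
After 5 (read(4)): returned 'IEAH', offset=10
After 6 (read(7)): returned '6YMST', offset=15
After 7 (read(5)): returned '', offset=15

Answer: 15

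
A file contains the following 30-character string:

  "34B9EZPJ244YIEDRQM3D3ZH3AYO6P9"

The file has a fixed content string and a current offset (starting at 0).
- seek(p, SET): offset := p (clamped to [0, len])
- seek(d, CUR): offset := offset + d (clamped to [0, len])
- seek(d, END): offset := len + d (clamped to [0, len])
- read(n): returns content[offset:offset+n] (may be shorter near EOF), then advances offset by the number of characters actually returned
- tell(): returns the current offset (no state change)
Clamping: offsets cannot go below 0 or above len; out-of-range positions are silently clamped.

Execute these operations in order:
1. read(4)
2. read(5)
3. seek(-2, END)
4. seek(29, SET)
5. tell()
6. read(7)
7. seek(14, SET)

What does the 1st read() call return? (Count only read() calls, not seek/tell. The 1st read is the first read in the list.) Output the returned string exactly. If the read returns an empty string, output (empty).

Answer: 34B9

Derivation:
After 1 (read(4)): returned '34B9', offset=4
After 2 (read(5)): returned 'EZPJ2', offset=9
After 3 (seek(-2, END)): offset=28
After 4 (seek(29, SET)): offset=29
After 5 (tell()): offset=29
After 6 (read(7)): returned '9', offset=30
After 7 (seek(14, SET)): offset=14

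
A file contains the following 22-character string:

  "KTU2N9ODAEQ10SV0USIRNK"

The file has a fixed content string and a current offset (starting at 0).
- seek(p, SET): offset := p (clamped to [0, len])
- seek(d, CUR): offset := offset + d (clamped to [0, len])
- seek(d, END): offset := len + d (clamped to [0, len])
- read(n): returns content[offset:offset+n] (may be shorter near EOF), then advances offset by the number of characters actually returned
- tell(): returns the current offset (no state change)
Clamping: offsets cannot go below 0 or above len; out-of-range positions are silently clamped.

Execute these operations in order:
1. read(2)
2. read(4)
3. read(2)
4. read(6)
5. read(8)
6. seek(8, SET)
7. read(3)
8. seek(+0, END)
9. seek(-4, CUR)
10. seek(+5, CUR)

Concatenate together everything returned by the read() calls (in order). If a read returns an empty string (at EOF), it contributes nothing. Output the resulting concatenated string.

Answer: KTU2N9ODAEQ10SV0USIRNKAEQ

Derivation:
After 1 (read(2)): returned 'KT', offset=2
After 2 (read(4)): returned 'U2N9', offset=6
After 3 (read(2)): returned 'OD', offset=8
After 4 (read(6)): returned 'AEQ10S', offset=14
After 5 (read(8)): returned 'V0USIRNK', offset=22
After 6 (seek(8, SET)): offset=8
After 7 (read(3)): returned 'AEQ', offset=11
After 8 (seek(+0, END)): offset=22
After 9 (seek(-4, CUR)): offset=18
After 10 (seek(+5, CUR)): offset=22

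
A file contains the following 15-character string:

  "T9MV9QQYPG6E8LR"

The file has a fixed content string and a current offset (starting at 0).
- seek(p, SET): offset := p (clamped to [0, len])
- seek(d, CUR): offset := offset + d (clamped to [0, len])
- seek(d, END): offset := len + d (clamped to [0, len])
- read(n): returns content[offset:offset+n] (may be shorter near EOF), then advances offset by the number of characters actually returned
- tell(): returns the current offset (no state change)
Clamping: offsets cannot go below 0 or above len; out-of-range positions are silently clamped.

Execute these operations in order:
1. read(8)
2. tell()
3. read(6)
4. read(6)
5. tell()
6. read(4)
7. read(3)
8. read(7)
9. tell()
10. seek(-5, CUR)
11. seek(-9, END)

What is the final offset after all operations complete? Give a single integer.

Answer: 6

Derivation:
After 1 (read(8)): returned 'T9MV9QQY', offset=8
After 2 (tell()): offset=8
After 3 (read(6)): returned 'PG6E8L', offset=14
After 4 (read(6)): returned 'R', offset=15
After 5 (tell()): offset=15
After 6 (read(4)): returned '', offset=15
After 7 (read(3)): returned '', offset=15
After 8 (read(7)): returned '', offset=15
After 9 (tell()): offset=15
After 10 (seek(-5, CUR)): offset=10
After 11 (seek(-9, END)): offset=6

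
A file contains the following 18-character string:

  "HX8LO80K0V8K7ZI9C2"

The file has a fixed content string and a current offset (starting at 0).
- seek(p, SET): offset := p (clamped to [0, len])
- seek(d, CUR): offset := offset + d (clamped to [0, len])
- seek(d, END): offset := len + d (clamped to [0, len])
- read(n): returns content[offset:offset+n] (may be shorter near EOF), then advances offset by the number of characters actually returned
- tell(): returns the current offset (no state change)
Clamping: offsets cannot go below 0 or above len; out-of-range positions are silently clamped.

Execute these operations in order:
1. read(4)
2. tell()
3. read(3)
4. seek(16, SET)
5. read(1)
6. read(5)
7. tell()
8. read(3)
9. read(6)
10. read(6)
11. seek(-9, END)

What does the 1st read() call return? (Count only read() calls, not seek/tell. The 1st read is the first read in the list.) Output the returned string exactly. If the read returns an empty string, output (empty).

After 1 (read(4)): returned 'HX8L', offset=4
After 2 (tell()): offset=4
After 3 (read(3)): returned 'O80', offset=7
After 4 (seek(16, SET)): offset=16
After 5 (read(1)): returned 'C', offset=17
After 6 (read(5)): returned '2', offset=18
After 7 (tell()): offset=18
After 8 (read(3)): returned '', offset=18
After 9 (read(6)): returned '', offset=18
After 10 (read(6)): returned '', offset=18
After 11 (seek(-9, END)): offset=9

Answer: HX8L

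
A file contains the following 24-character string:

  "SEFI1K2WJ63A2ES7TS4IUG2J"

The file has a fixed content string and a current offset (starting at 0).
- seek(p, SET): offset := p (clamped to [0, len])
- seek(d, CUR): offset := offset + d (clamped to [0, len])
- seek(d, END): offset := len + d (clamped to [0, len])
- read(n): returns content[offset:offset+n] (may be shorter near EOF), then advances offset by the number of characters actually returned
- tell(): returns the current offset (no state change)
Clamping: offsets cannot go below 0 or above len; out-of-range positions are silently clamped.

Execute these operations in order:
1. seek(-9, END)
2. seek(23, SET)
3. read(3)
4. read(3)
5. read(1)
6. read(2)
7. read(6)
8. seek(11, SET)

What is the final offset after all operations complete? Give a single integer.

After 1 (seek(-9, END)): offset=15
After 2 (seek(23, SET)): offset=23
After 3 (read(3)): returned 'J', offset=24
After 4 (read(3)): returned '', offset=24
After 5 (read(1)): returned '', offset=24
After 6 (read(2)): returned '', offset=24
After 7 (read(6)): returned '', offset=24
After 8 (seek(11, SET)): offset=11

Answer: 11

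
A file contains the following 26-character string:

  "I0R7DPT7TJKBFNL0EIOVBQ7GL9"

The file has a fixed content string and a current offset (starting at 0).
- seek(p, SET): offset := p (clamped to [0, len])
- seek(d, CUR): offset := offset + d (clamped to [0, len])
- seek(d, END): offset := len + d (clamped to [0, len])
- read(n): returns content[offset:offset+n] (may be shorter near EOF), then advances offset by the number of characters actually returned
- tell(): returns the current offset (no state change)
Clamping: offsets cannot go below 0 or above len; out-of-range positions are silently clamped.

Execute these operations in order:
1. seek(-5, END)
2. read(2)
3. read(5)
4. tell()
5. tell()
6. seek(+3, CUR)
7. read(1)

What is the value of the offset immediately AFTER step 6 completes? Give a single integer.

Answer: 26

Derivation:
After 1 (seek(-5, END)): offset=21
After 2 (read(2)): returned 'Q7', offset=23
After 3 (read(5)): returned 'GL9', offset=26
After 4 (tell()): offset=26
After 5 (tell()): offset=26
After 6 (seek(+3, CUR)): offset=26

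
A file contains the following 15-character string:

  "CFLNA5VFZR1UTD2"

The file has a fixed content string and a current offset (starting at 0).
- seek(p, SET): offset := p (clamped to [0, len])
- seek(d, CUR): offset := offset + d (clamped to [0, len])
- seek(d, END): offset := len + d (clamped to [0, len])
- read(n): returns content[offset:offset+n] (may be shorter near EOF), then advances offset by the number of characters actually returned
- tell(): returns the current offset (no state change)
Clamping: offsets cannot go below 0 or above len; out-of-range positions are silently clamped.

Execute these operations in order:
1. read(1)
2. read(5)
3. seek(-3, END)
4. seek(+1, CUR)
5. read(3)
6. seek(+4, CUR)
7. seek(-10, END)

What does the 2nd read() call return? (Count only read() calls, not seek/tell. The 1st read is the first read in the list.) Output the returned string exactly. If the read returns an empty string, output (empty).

After 1 (read(1)): returned 'C', offset=1
After 2 (read(5)): returned 'FLNA5', offset=6
After 3 (seek(-3, END)): offset=12
After 4 (seek(+1, CUR)): offset=13
After 5 (read(3)): returned 'D2', offset=15
After 6 (seek(+4, CUR)): offset=15
After 7 (seek(-10, END)): offset=5

Answer: FLNA5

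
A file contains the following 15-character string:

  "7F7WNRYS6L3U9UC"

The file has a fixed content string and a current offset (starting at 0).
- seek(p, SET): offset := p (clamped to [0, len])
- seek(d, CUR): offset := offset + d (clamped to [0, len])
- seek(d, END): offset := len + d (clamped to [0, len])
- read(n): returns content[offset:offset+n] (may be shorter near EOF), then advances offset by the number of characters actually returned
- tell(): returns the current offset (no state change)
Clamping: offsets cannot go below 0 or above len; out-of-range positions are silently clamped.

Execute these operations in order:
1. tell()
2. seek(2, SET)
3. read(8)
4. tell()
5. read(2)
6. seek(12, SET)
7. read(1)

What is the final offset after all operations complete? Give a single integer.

After 1 (tell()): offset=0
After 2 (seek(2, SET)): offset=2
After 3 (read(8)): returned '7WNRYS6L', offset=10
After 4 (tell()): offset=10
After 5 (read(2)): returned '3U', offset=12
After 6 (seek(12, SET)): offset=12
After 7 (read(1)): returned '9', offset=13

Answer: 13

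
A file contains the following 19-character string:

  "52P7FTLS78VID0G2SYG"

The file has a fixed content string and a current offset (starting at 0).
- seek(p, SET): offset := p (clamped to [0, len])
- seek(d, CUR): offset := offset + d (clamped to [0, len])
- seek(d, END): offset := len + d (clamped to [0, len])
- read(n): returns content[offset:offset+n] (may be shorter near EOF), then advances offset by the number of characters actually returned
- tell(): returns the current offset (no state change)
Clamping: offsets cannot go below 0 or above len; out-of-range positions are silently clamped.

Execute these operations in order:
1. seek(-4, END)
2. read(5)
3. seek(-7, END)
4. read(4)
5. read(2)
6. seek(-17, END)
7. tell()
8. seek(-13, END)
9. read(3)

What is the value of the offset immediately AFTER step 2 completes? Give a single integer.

After 1 (seek(-4, END)): offset=15
After 2 (read(5)): returned '2SYG', offset=19

Answer: 19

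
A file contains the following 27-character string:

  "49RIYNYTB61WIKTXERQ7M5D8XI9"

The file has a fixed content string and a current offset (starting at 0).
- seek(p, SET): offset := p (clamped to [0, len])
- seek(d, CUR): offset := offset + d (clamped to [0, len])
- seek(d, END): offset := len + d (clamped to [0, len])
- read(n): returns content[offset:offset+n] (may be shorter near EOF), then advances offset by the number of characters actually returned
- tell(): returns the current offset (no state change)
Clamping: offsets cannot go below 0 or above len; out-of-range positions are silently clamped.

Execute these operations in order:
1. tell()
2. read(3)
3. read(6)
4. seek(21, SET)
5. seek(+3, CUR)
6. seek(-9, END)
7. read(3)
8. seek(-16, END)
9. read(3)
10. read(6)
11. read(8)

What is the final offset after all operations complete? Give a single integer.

Answer: 27

Derivation:
After 1 (tell()): offset=0
After 2 (read(3)): returned '49R', offset=3
After 3 (read(6)): returned 'IYNYTB', offset=9
After 4 (seek(21, SET)): offset=21
After 5 (seek(+3, CUR)): offset=24
After 6 (seek(-9, END)): offset=18
After 7 (read(3)): returned 'Q7M', offset=21
After 8 (seek(-16, END)): offset=11
After 9 (read(3)): returned 'WIK', offset=14
After 10 (read(6)): returned 'TXERQ7', offset=20
After 11 (read(8)): returned 'M5D8XI9', offset=27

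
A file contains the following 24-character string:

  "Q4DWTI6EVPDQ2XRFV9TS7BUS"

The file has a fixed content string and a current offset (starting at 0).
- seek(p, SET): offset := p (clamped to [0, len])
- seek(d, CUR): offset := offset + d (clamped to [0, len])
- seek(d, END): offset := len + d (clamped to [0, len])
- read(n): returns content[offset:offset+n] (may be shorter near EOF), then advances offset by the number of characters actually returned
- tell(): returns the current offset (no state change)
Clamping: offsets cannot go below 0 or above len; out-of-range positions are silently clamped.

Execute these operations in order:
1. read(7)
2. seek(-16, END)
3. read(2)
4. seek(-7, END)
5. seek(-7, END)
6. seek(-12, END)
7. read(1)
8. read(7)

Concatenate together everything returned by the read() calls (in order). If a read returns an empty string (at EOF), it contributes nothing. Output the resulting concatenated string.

After 1 (read(7)): returned 'Q4DWTI6', offset=7
After 2 (seek(-16, END)): offset=8
After 3 (read(2)): returned 'VP', offset=10
After 4 (seek(-7, END)): offset=17
After 5 (seek(-7, END)): offset=17
After 6 (seek(-12, END)): offset=12
After 7 (read(1)): returned '2', offset=13
After 8 (read(7)): returned 'XRFV9TS', offset=20

Answer: Q4DWTI6VP2XRFV9TS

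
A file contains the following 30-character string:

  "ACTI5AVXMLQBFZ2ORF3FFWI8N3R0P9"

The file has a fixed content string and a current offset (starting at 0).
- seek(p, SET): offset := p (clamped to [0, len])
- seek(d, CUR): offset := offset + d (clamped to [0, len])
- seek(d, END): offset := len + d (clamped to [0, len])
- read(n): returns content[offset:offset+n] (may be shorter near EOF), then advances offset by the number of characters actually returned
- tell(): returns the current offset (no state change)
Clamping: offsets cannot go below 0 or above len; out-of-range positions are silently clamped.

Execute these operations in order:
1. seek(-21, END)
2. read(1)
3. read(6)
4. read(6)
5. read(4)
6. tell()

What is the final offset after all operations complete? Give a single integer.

After 1 (seek(-21, END)): offset=9
After 2 (read(1)): returned 'L', offset=10
After 3 (read(6)): returned 'QBFZ2O', offset=16
After 4 (read(6)): returned 'RF3FFW', offset=22
After 5 (read(4)): returned 'I8N3', offset=26
After 6 (tell()): offset=26

Answer: 26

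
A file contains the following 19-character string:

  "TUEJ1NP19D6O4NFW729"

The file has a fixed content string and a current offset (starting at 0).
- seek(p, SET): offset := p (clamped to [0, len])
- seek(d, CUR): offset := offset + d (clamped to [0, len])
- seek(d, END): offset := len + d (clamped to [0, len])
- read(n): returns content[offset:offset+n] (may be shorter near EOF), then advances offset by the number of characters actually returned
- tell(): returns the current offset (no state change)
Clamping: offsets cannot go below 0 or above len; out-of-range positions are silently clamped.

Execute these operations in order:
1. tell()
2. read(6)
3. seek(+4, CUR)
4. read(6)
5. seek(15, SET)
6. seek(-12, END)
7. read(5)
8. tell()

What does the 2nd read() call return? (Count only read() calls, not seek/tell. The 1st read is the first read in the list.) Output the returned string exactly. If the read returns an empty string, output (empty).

After 1 (tell()): offset=0
After 2 (read(6)): returned 'TUEJ1N', offset=6
After 3 (seek(+4, CUR)): offset=10
After 4 (read(6)): returned '6O4NFW', offset=16
After 5 (seek(15, SET)): offset=15
After 6 (seek(-12, END)): offset=7
After 7 (read(5)): returned '19D6O', offset=12
After 8 (tell()): offset=12

Answer: 6O4NFW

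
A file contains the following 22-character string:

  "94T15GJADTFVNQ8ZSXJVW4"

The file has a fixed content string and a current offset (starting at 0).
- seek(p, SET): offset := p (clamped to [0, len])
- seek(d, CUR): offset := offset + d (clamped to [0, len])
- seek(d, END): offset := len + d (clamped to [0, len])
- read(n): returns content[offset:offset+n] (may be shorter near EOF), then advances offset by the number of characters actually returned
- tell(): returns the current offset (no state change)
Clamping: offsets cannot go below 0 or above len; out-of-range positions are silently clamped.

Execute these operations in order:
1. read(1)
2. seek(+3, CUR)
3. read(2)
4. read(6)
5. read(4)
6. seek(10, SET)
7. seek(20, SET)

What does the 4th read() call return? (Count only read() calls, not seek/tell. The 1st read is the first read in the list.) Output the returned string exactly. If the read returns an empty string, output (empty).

Answer: NQ8Z

Derivation:
After 1 (read(1)): returned '9', offset=1
After 2 (seek(+3, CUR)): offset=4
After 3 (read(2)): returned '5G', offset=6
After 4 (read(6)): returned 'JADTFV', offset=12
After 5 (read(4)): returned 'NQ8Z', offset=16
After 6 (seek(10, SET)): offset=10
After 7 (seek(20, SET)): offset=20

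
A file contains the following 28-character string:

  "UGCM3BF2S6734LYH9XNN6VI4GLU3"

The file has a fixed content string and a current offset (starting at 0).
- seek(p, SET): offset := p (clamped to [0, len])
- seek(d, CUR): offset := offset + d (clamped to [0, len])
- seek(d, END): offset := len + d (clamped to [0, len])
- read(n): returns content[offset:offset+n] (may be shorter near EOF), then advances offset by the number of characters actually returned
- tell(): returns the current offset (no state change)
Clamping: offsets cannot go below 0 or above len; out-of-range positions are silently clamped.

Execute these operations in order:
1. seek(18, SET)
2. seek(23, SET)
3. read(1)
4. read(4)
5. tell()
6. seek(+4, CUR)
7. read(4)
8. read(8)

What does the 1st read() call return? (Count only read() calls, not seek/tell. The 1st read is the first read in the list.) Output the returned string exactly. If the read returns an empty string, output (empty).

After 1 (seek(18, SET)): offset=18
After 2 (seek(23, SET)): offset=23
After 3 (read(1)): returned '4', offset=24
After 4 (read(4)): returned 'GLU3', offset=28
After 5 (tell()): offset=28
After 6 (seek(+4, CUR)): offset=28
After 7 (read(4)): returned '', offset=28
After 8 (read(8)): returned '', offset=28

Answer: 4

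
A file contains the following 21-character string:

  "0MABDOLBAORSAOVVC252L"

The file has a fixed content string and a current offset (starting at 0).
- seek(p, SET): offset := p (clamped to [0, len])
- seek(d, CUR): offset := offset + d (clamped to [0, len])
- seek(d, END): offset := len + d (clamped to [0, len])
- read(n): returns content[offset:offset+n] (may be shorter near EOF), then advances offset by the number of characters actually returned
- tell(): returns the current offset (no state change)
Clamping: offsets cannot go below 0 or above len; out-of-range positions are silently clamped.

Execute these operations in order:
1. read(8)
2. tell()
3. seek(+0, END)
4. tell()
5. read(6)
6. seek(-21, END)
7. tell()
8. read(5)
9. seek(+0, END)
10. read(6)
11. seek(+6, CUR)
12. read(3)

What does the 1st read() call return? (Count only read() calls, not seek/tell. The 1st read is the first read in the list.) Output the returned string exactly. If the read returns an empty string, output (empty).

Answer: 0MABDOLB

Derivation:
After 1 (read(8)): returned '0MABDOLB', offset=8
After 2 (tell()): offset=8
After 3 (seek(+0, END)): offset=21
After 4 (tell()): offset=21
After 5 (read(6)): returned '', offset=21
After 6 (seek(-21, END)): offset=0
After 7 (tell()): offset=0
After 8 (read(5)): returned '0MABD', offset=5
After 9 (seek(+0, END)): offset=21
After 10 (read(6)): returned '', offset=21
After 11 (seek(+6, CUR)): offset=21
After 12 (read(3)): returned '', offset=21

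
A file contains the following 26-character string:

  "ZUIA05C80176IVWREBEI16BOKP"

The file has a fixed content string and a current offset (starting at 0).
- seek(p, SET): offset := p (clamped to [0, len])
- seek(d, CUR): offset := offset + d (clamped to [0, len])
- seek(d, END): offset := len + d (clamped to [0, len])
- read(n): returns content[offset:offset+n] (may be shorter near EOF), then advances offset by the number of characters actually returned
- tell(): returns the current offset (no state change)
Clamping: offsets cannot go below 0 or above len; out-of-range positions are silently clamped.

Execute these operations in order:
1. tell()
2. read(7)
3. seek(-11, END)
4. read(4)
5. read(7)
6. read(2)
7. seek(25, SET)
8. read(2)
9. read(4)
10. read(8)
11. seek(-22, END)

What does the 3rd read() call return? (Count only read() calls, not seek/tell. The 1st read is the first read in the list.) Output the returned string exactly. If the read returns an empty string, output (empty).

Answer: I16BOKP

Derivation:
After 1 (tell()): offset=0
After 2 (read(7)): returned 'ZUIA05C', offset=7
After 3 (seek(-11, END)): offset=15
After 4 (read(4)): returned 'REBE', offset=19
After 5 (read(7)): returned 'I16BOKP', offset=26
After 6 (read(2)): returned '', offset=26
After 7 (seek(25, SET)): offset=25
After 8 (read(2)): returned 'P', offset=26
After 9 (read(4)): returned '', offset=26
After 10 (read(8)): returned '', offset=26
After 11 (seek(-22, END)): offset=4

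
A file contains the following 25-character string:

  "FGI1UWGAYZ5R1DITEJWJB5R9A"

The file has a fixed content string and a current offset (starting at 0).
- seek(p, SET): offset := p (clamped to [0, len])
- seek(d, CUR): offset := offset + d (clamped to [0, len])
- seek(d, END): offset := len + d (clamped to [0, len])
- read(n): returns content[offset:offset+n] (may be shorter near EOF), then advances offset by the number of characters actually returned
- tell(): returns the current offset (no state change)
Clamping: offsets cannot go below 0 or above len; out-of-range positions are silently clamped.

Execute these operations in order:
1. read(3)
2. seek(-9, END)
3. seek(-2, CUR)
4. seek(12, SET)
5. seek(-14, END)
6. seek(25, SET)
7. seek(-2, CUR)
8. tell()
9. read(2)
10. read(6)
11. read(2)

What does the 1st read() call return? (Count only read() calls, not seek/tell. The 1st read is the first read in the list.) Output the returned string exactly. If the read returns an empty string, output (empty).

After 1 (read(3)): returned 'FGI', offset=3
After 2 (seek(-9, END)): offset=16
After 3 (seek(-2, CUR)): offset=14
After 4 (seek(12, SET)): offset=12
After 5 (seek(-14, END)): offset=11
After 6 (seek(25, SET)): offset=25
After 7 (seek(-2, CUR)): offset=23
After 8 (tell()): offset=23
After 9 (read(2)): returned '9A', offset=25
After 10 (read(6)): returned '', offset=25
After 11 (read(2)): returned '', offset=25

Answer: FGI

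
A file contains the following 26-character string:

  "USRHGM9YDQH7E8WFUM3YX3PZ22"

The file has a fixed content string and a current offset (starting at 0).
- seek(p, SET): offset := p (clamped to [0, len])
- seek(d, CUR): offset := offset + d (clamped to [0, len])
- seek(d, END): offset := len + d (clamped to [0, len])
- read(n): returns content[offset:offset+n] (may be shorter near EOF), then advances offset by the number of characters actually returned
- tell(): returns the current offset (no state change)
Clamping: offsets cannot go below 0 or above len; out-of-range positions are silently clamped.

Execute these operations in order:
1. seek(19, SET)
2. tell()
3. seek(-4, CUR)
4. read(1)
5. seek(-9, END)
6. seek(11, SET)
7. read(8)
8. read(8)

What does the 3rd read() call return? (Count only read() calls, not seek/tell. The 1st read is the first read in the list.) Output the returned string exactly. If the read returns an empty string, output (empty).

After 1 (seek(19, SET)): offset=19
After 2 (tell()): offset=19
After 3 (seek(-4, CUR)): offset=15
After 4 (read(1)): returned 'F', offset=16
After 5 (seek(-9, END)): offset=17
After 6 (seek(11, SET)): offset=11
After 7 (read(8)): returned '7E8WFUM3', offset=19
After 8 (read(8)): returned 'YX3PZ22', offset=26

Answer: YX3PZ22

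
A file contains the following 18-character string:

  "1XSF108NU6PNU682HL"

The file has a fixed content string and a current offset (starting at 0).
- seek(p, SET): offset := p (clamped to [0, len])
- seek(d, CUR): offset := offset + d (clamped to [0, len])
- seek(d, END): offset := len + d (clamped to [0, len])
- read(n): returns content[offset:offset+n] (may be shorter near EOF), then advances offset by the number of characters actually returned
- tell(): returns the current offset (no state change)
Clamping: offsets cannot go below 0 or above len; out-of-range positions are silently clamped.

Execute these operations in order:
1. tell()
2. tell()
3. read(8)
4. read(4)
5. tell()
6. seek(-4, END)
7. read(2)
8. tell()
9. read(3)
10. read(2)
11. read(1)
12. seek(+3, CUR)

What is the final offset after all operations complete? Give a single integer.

After 1 (tell()): offset=0
After 2 (tell()): offset=0
After 3 (read(8)): returned '1XSF108N', offset=8
After 4 (read(4)): returned 'U6PN', offset=12
After 5 (tell()): offset=12
After 6 (seek(-4, END)): offset=14
After 7 (read(2)): returned '82', offset=16
After 8 (tell()): offset=16
After 9 (read(3)): returned 'HL', offset=18
After 10 (read(2)): returned '', offset=18
After 11 (read(1)): returned '', offset=18
After 12 (seek(+3, CUR)): offset=18

Answer: 18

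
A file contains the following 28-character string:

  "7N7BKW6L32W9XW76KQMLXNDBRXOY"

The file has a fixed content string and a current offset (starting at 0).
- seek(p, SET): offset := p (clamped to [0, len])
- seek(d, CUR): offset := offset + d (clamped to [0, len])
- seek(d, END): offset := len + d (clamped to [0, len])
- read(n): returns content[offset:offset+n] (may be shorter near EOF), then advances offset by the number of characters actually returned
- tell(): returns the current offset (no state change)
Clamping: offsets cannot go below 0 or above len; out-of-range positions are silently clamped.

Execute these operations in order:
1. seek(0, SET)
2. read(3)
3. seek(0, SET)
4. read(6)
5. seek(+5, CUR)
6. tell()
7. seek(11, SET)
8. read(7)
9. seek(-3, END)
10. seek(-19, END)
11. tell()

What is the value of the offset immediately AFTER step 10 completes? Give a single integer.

Answer: 9

Derivation:
After 1 (seek(0, SET)): offset=0
After 2 (read(3)): returned '7N7', offset=3
After 3 (seek(0, SET)): offset=0
After 4 (read(6)): returned '7N7BKW', offset=6
After 5 (seek(+5, CUR)): offset=11
After 6 (tell()): offset=11
After 7 (seek(11, SET)): offset=11
After 8 (read(7)): returned '9XW76KQ', offset=18
After 9 (seek(-3, END)): offset=25
After 10 (seek(-19, END)): offset=9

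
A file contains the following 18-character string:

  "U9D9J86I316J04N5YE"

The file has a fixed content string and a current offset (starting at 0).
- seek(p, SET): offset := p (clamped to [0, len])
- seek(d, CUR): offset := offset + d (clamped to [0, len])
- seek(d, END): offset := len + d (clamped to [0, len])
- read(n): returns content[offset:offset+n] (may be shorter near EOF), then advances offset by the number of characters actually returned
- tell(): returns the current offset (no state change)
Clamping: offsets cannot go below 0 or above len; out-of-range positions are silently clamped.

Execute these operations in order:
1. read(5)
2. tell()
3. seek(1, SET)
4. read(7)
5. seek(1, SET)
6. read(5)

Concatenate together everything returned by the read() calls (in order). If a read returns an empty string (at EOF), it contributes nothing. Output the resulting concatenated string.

After 1 (read(5)): returned 'U9D9J', offset=5
After 2 (tell()): offset=5
After 3 (seek(1, SET)): offset=1
After 4 (read(7)): returned '9D9J86I', offset=8
After 5 (seek(1, SET)): offset=1
After 6 (read(5)): returned '9D9J8', offset=6

Answer: U9D9J9D9J86I9D9J8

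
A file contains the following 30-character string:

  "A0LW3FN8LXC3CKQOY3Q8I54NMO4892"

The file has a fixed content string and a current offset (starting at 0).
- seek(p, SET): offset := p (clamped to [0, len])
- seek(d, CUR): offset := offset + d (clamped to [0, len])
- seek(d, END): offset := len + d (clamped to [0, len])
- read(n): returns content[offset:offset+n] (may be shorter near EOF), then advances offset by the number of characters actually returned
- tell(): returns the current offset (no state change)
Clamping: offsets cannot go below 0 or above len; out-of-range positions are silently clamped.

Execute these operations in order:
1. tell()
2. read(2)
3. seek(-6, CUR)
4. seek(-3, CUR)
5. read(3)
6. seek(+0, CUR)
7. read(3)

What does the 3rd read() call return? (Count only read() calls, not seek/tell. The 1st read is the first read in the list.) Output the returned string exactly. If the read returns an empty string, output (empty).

Answer: W3F

Derivation:
After 1 (tell()): offset=0
After 2 (read(2)): returned 'A0', offset=2
After 3 (seek(-6, CUR)): offset=0
After 4 (seek(-3, CUR)): offset=0
After 5 (read(3)): returned 'A0L', offset=3
After 6 (seek(+0, CUR)): offset=3
After 7 (read(3)): returned 'W3F', offset=6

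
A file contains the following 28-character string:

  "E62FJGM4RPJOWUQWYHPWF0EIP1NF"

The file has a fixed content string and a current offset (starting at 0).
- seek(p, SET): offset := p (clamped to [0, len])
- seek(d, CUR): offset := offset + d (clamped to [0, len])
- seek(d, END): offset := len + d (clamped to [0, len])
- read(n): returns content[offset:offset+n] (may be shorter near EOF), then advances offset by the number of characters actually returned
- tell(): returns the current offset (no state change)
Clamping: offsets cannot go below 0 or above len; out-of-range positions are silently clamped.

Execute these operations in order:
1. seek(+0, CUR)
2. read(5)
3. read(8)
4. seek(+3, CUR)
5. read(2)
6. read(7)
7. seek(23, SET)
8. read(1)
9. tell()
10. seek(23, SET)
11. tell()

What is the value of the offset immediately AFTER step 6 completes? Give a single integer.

After 1 (seek(+0, CUR)): offset=0
After 2 (read(5)): returned 'E62FJ', offset=5
After 3 (read(8)): returned 'GM4RPJOW', offset=13
After 4 (seek(+3, CUR)): offset=16
After 5 (read(2)): returned 'YH', offset=18
After 6 (read(7)): returned 'PWF0EIP', offset=25

Answer: 25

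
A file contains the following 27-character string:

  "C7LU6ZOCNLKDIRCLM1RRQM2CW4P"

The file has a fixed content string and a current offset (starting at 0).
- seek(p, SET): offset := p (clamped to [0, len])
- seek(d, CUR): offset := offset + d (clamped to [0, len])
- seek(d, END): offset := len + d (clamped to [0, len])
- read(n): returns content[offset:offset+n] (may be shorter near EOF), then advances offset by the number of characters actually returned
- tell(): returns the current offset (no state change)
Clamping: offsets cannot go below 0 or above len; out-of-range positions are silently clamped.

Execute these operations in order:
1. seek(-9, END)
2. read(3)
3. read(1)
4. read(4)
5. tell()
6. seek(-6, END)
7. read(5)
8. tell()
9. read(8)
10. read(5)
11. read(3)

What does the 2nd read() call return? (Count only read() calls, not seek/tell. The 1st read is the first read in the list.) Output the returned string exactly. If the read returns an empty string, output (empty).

After 1 (seek(-9, END)): offset=18
After 2 (read(3)): returned 'RRQ', offset=21
After 3 (read(1)): returned 'M', offset=22
After 4 (read(4)): returned '2CW4', offset=26
After 5 (tell()): offset=26
After 6 (seek(-6, END)): offset=21
After 7 (read(5)): returned 'M2CW4', offset=26
After 8 (tell()): offset=26
After 9 (read(8)): returned 'P', offset=27
After 10 (read(5)): returned '', offset=27
After 11 (read(3)): returned '', offset=27

Answer: M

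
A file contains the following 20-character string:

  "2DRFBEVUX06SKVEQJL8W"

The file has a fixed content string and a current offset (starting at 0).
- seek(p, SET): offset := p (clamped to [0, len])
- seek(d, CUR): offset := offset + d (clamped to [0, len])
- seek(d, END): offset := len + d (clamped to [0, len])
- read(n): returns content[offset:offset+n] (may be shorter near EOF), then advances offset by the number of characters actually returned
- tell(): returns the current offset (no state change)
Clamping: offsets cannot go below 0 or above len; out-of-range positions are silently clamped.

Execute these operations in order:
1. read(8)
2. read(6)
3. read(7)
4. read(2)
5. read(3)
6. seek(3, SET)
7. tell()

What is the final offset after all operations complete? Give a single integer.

Answer: 3

Derivation:
After 1 (read(8)): returned '2DRFBEVU', offset=8
After 2 (read(6)): returned 'X06SKV', offset=14
After 3 (read(7)): returned 'EQJL8W', offset=20
After 4 (read(2)): returned '', offset=20
After 5 (read(3)): returned '', offset=20
After 6 (seek(3, SET)): offset=3
After 7 (tell()): offset=3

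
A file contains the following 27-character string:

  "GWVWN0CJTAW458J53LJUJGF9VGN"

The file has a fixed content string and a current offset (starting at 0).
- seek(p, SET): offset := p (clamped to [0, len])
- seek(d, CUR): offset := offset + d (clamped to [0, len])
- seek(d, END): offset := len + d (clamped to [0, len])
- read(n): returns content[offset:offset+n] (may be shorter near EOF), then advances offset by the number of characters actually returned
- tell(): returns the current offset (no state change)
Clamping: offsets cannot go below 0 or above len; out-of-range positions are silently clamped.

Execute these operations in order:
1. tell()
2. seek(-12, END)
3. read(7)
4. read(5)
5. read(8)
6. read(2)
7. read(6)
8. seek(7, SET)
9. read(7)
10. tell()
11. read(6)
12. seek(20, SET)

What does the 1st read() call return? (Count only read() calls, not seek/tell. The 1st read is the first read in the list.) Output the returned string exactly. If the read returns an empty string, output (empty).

After 1 (tell()): offset=0
After 2 (seek(-12, END)): offset=15
After 3 (read(7)): returned '53LJUJG', offset=22
After 4 (read(5)): returned 'F9VGN', offset=27
After 5 (read(8)): returned '', offset=27
After 6 (read(2)): returned '', offset=27
After 7 (read(6)): returned '', offset=27
After 8 (seek(7, SET)): offset=7
After 9 (read(7)): returned 'JTAW458', offset=14
After 10 (tell()): offset=14
After 11 (read(6)): returned 'J53LJU', offset=20
After 12 (seek(20, SET)): offset=20

Answer: 53LJUJG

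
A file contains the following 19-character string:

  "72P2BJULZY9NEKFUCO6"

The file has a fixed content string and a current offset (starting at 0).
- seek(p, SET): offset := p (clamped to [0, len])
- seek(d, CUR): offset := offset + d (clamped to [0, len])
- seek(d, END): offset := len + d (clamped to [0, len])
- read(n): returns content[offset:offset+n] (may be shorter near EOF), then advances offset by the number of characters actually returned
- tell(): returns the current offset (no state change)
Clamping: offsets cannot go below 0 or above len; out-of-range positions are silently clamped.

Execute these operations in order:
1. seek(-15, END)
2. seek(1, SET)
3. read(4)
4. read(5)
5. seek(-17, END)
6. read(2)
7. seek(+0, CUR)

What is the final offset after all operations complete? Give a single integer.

After 1 (seek(-15, END)): offset=4
After 2 (seek(1, SET)): offset=1
After 3 (read(4)): returned '2P2B', offset=5
After 4 (read(5)): returned 'JULZY', offset=10
After 5 (seek(-17, END)): offset=2
After 6 (read(2)): returned 'P2', offset=4
After 7 (seek(+0, CUR)): offset=4

Answer: 4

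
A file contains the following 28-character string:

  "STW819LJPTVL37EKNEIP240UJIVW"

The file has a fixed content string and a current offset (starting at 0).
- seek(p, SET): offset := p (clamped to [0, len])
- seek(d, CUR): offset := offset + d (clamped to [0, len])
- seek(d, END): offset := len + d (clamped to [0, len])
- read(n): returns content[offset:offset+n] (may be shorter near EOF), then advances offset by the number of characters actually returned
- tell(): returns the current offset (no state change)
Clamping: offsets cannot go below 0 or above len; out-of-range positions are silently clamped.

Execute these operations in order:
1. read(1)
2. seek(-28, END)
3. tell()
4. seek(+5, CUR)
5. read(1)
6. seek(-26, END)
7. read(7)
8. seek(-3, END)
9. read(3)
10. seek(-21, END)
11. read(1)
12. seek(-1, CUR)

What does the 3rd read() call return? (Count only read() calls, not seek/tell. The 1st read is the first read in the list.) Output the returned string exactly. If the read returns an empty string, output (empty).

Answer: W819LJP

Derivation:
After 1 (read(1)): returned 'S', offset=1
After 2 (seek(-28, END)): offset=0
After 3 (tell()): offset=0
After 4 (seek(+5, CUR)): offset=5
After 5 (read(1)): returned '9', offset=6
After 6 (seek(-26, END)): offset=2
After 7 (read(7)): returned 'W819LJP', offset=9
After 8 (seek(-3, END)): offset=25
After 9 (read(3)): returned 'IVW', offset=28
After 10 (seek(-21, END)): offset=7
After 11 (read(1)): returned 'J', offset=8
After 12 (seek(-1, CUR)): offset=7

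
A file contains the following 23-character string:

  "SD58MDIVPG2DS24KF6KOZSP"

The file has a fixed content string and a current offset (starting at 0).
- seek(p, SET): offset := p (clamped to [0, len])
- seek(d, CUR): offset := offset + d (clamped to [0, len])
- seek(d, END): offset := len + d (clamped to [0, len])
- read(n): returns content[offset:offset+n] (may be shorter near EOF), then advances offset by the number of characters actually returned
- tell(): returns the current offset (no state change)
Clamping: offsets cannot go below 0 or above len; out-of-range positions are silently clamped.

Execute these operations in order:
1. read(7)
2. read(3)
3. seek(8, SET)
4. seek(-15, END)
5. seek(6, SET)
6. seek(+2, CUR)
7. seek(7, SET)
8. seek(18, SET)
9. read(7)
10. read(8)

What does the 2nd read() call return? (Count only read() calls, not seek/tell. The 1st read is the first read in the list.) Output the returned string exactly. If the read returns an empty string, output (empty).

After 1 (read(7)): returned 'SD58MDI', offset=7
After 2 (read(3)): returned 'VPG', offset=10
After 3 (seek(8, SET)): offset=8
After 4 (seek(-15, END)): offset=8
After 5 (seek(6, SET)): offset=6
After 6 (seek(+2, CUR)): offset=8
After 7 (seek(7, SET)): offset=7
After 8 (seek(18, SET)): offset=18
After 9 (read(7)): returned 'KOZSP', offset=23
After 10 (read(8)): returned '', offset=23

Answer: VPG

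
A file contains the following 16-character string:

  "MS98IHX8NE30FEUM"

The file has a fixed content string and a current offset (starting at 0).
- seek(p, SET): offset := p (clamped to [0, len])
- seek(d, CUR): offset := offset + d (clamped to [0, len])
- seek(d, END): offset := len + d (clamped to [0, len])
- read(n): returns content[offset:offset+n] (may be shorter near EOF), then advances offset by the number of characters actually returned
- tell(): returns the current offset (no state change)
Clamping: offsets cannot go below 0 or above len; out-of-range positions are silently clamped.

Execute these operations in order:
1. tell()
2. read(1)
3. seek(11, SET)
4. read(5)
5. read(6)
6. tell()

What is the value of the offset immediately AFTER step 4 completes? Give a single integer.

After 1 (tell()): offset=0
After 2 (read(1)): returned 'M', offset=1
After 3 (seek(11, SET)): offset=11
After 4 (read(5)): returned '0FEUM', offset=16

Answer: 16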